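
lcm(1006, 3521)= 7042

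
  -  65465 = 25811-91276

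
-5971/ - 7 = 853/1 = 853.00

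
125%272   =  125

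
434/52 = 217/26 = 8.35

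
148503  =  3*49501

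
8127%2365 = 1032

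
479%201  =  77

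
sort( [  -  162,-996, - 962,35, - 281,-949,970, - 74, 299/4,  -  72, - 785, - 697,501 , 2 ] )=[ - 996, - 962,  -  949,  -  785 ,- 697, - 281,-162,-74, - 72,2,35,299/4,501,970] 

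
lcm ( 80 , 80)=80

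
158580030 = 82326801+76253229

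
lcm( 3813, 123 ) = 3813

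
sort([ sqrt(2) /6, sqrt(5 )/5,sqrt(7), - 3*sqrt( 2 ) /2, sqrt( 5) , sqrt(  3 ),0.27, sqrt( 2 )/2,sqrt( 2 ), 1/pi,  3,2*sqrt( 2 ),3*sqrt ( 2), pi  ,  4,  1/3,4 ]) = [ - 3*sqrt( 2)/2,sqrt(2)/6,  0.27,1/pi, 1/3, sqrt ( 5)/5, sqrt(2)/2,sqrt( 2),sqrt( 3 ),  sqrt(5 ), sqrt ( 7),2 * sqrt( 2),3, pi, 4,4,3*sqrt( 2) ] 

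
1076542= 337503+739039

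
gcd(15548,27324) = 92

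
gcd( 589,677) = 1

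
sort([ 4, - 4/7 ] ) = [-4/7, 4]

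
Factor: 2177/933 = 7/3 = 3^( - 1 )*7^1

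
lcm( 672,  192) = 1344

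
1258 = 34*37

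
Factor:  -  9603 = - 3^2 * 11^1 * 97^1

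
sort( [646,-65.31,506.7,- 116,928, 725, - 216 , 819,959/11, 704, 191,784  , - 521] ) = [ - 521, - 216, - 116 , -65.31, 959/11, 191,  506.7,646,  704, 725 , 784,819  ,  928 ] 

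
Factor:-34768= - 2^4*41^1*53^1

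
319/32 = 319/32 = 9.97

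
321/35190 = 107/11730 = 0.01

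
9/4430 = 9/4430 = 0.00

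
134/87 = 1 + 47/87 = 1.54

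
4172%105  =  77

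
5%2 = 1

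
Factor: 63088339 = 67^1*941617^1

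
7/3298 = 7/3298  =  0.00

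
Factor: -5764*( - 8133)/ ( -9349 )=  - 46878612/9349 = -2^2*3^1*11^1*131^1 * 2711^1*9349^(- 1 )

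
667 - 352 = 315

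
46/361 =46/361 = 0.13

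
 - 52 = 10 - 62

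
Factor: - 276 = - 2^2 *3^1*23^1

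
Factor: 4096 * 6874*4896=2^18*3^2*7^1*17^1*491^1= 137851305984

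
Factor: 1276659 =3^2* 141851^1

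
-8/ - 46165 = 8/46165 = 0.00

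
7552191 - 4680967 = 2871224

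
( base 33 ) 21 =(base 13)52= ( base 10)67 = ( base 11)61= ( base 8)103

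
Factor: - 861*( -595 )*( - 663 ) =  - 339651585=- 3^2*5^1*7^2*13^1 *17^2*41^1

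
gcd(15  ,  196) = 1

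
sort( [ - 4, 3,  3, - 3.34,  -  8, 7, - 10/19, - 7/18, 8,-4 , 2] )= [  -  8, - 4, - 4, - 3.34, - 10/19,- 7/18, 2,3, 3, 7, 8]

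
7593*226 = 1716018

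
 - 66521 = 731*( - 91)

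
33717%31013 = 2704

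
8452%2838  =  2776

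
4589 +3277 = 7866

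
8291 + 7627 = 15918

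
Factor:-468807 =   -  3^1*156269^1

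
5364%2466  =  432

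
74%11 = 8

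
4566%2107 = 352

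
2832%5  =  2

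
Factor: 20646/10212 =2^( - 1)*3^1*23^( - 1 )*31^1 = 93/46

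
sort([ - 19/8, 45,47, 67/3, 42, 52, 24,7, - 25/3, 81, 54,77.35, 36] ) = [ - 25/3, - 19/8, 7, 67/3,24 , 36, 42,45 , 47,52,54, 77.35, 81] 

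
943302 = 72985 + 870317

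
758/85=8 + 78/85=8.92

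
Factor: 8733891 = 3^1*2911297^1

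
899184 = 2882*312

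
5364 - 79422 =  - 74058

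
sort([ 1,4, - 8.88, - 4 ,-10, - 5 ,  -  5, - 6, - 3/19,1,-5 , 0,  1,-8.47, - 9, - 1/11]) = [ - 10, - 9,- 8.88, - 8.47, - 6, - 5, - 5, - 5, - 4 ,-3/19, - 1/11, 0 , 1 , 1,  1, 4 ]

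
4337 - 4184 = 153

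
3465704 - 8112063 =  - 4646359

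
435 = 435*1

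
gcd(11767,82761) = 7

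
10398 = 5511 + 4887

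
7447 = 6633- - 814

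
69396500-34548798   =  34847702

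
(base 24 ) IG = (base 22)k8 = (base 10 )448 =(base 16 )1C0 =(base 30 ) ES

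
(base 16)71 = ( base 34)3B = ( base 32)3h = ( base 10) 113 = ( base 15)78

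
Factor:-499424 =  - 2^5*15607^1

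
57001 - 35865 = 21136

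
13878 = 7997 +5881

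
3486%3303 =183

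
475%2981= 475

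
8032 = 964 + 7068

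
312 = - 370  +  682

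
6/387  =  2/129 = 0.02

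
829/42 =19+31/42 = 19.74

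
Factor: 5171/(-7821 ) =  - 3^( - 2)*11^( - 1)*79^( - 1) * 5171^1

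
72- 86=-14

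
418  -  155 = 263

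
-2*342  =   - 684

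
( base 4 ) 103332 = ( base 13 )774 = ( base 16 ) 4fe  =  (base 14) 674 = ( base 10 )1278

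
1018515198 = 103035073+915480125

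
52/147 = 52/147=0.35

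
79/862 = 79/862 = 0.09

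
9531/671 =14+137/671=14.20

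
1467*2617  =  3839139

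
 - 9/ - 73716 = 3/24572=0.00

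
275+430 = 705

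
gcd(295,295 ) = 295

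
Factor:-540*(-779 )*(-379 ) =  - 159430140 = - 2^2 * 3^3 * 5^1*19^1*41^1 * 379^1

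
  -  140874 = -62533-78341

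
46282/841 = 55 + 27/841 = 55.03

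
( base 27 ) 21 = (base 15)3a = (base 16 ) 37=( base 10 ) 55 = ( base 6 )131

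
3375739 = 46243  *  73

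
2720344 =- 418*( - 6508 )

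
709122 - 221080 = 488042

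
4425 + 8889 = 13314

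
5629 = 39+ 5590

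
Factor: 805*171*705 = 3^3*5^2*7^1*19^1 * 23^1*47^1 = 97046775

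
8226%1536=546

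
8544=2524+6020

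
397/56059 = 397/56059 = 0.01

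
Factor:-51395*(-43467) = 3^1*5^1*19^1*541^1*14489^1 = 2233986465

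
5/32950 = 1/6590 = 0.00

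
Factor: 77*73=5621  =  7^1*11^1*73^1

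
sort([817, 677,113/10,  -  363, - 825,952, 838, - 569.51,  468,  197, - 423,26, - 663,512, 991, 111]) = [  -  825, - 663, - 569.51,-423,  -  363, 113/10, 26, 111,197, 468 , 512,  677,817, 838, 952, 991]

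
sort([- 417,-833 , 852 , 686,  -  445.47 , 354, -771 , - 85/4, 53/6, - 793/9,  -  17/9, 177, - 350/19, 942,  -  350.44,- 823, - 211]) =[  -  833, - 823, - 771 , - 445.47, - 417 ,-350.44, - 211, - 793/9,-85/4, - 350/19,  -  17/9, 53/6, 177, 354,686, 852, 942]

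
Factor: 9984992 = 2^5*312031^1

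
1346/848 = 673/424 = 1.59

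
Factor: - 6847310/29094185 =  -2^1*1663^( - 1) * 3499^( - 1)*684731^1 = - 1369462/5818837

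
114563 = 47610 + 66953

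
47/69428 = 47/69428 =0.00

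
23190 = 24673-1483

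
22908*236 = 5406288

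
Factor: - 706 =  - 2^1*353^1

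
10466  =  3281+7185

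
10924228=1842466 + 9081762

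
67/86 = 67/86 = 0.78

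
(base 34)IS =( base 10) 640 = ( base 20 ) 1C0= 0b1010000000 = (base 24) 12G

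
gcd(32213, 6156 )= 1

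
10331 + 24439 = 34770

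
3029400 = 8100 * 374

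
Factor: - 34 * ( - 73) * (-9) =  - 22338 = - 2^1*3^2 * 17^1*73^1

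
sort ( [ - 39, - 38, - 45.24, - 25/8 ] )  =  [ - 45.24, - 39, - 38, - 25/8] 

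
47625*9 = 428625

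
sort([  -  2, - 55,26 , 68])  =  [ - 55,-2,26 , 68 ] 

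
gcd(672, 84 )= 84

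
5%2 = 1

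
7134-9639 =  - 2505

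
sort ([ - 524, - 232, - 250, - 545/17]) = [ -524, - 250, - 232, - 545/17]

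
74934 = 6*12489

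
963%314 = 21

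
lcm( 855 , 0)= 0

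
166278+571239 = 737517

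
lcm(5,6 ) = 30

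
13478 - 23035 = - 9557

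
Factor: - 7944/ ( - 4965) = 2^3 * 5^( - 1)  =  8/5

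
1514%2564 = 1514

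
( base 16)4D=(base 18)45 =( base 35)27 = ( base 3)2212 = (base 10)77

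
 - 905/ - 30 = 30 + 1/6 = 30.17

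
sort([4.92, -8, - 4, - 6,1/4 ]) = [  -  8, - 6, - 4, 1/4,4.92 ]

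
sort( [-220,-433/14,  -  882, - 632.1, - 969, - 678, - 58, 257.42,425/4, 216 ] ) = [-969, - 882, - 678,-632.1, - 220,  -  58,  -  433/14, 425/4, 216,257.42]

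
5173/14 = 369 + 1/2 = 369.50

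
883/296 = 883/296 = 2.98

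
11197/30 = 373 + 7/30=373.23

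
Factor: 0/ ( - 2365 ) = 0=   0^1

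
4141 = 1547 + 2594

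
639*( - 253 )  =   - 161667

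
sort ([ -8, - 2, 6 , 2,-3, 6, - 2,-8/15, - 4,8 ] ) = [ - 8, -4,-3 , - 2 ,-2 ,- 8/15, 2, 6,  6, 8] 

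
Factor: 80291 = 17^1*4723^1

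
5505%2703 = 99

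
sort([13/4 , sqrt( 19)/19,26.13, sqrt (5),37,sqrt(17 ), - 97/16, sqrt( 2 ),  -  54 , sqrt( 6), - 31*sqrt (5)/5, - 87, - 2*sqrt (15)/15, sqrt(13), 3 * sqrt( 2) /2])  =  [  -  87, - 54 , - 31*sqrt(5)/5,-97/16, - 2*sqrt(15)/15,sqrt (19)/19, sqrt(2 ), 3*sqrt(2)/2, sqrt( 5),sqrt(6 ) , 13/4, sqrt(13),sqrt( 17), 26.13, 37]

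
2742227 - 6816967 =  - 4074740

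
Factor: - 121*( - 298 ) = 2^1*11^2*149^1  =  36058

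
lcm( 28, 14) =28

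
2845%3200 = 2845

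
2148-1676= 472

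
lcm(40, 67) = 2680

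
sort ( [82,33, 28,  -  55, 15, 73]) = [ - 55,  15,28, 33,73,82 ] 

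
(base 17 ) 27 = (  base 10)41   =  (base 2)101001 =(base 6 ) 105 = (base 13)32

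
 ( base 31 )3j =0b1110000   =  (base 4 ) 1300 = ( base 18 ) 64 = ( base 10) 112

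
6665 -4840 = 1825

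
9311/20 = 465 + 11/20 = 465.55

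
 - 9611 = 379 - 9990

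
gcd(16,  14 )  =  2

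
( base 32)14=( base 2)100100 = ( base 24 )1C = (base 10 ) 36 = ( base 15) 26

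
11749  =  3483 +8266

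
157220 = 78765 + 78455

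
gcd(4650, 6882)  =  186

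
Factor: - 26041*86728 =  - 2^3*37^1*293^1*26041^1=- 2258483848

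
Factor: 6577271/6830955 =3^( - 2 ) * 5^( - 1)*103^1*63857^1*151799^(-1)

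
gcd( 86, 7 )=1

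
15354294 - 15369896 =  - 15602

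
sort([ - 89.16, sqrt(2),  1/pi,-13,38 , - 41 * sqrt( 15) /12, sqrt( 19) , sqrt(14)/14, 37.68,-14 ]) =[-89.16 ,-14 ,-41*sqrt( 15 )/12, - 13, sqrt( 14)/14, 1/pi,  sqrt(2), sqrt(19), 37.68,38 ]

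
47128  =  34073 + 13055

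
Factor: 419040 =2^5*3^3 * 5^1*97^1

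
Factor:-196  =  - 2^2*7^2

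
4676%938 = 924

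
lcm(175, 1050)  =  1050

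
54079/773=54079/773 = 69.96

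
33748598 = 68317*494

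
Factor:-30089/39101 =-61^( - 1 )*641^( - 1)*30089^1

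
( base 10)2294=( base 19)66E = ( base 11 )17a6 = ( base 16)8f6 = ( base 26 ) 3a6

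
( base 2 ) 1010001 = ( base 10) 81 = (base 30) 2l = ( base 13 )63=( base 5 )311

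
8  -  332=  - 324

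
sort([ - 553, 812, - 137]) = [-553, - 137, 812 ] 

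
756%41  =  18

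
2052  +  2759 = 4811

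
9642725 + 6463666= 16106391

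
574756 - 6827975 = -6253219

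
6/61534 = 3/30767 =0.00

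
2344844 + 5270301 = 7615145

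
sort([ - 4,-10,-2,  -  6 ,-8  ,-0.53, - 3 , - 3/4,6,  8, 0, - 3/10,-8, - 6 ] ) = [-10,-8, - 8 , - 6,-6,-4,  -  3,-2,  -  3/4,-0.53,-3/10,0,6, 8]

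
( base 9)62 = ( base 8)70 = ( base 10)56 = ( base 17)35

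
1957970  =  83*23590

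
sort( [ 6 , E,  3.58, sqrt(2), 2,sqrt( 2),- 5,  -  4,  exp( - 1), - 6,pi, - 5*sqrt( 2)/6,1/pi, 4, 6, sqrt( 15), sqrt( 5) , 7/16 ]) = [ - 6,-5, - 4 ,  -  5*sqrt( 2) /6, 1/pi, exp(-1),7/16,sqrt ( 2), sqrt( 2 ),2, sqrt( 5 ), E , pi, 3.58, sqrt(15),4 , 6, 6]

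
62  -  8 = 54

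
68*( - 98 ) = -6664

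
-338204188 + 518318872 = 180114684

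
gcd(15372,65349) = 9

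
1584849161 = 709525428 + 875323733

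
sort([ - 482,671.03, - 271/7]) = [ - 482, - 271/7, 671.03]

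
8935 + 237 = 9172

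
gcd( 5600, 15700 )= 100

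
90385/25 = 3615  +  2/5 = 3615.40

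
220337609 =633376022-413038413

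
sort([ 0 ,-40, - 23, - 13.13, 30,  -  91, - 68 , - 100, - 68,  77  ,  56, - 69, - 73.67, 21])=[ - 100, - 91, - 73.67, - 69 ,-68, - 68, - 40, - 23 ,  -  13.13,0 , 21,30,56, 77]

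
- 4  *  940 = -3760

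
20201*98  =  1979698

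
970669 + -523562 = 447107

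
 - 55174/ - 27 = 55174/27 = 2043.48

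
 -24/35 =-24/35 = - 0.69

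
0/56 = 0 = 0.00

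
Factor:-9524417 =-7^1*1360631^1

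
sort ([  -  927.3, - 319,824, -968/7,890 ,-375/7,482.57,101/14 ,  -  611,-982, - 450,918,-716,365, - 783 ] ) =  [ - 982, - 927.3, - 783, - 716, - 611, - 450,-319,-968/7, - 375/7,101/14, 365,482.57, 824,890, 918]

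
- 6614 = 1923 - 8537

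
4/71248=1/17812 = 0.00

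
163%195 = 163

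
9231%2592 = 1455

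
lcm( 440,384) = 21120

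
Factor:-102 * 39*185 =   -  735930 = - 2^1*3^2*5^1*13^1*17^1 * 37^1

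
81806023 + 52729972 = 134535995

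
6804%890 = 574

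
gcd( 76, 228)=76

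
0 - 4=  -4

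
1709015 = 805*2123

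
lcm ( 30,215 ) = 1290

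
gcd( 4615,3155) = 5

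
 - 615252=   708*( - 869 ) 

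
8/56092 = 2/14023 = 0.00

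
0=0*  97670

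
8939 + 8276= 17215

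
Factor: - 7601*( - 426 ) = 3238026 =2^1*3^1*11^1*71^1*691^1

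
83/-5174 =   -  1 + 5091/5174 = - 0.02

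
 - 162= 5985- 6147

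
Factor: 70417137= 3^1*7^1*3353197^1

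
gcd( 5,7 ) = 1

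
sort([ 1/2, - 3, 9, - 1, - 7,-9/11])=[  -  7, - 3, - 1, - 9/11,1/2  ,  9 ] 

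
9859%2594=2077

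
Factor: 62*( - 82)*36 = -183024 = - 2^4*3^2 * 31^1*41^1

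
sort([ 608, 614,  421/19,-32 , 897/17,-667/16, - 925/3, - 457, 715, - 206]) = [  -  457, - 925/3, - 206, - 667/16, - 32, 421/19, 897/17, 608,614, 715 ]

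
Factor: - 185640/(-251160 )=17/23 = 17^1*23^(-1)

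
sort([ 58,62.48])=[ 58,62.48]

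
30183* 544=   16419552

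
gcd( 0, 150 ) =150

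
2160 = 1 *2160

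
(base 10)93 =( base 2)1011101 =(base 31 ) 30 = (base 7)162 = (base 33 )2R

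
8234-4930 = 3304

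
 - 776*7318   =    -  5678768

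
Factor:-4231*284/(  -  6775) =2^2* 5^( - 2)*71^1 *271^(-1) *4231^1 = 1201604/6775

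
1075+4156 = 5231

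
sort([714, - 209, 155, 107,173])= [  -  209, 107,  155 , 173, 714]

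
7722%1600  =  1322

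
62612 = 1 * 62612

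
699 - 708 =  - 9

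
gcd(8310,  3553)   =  1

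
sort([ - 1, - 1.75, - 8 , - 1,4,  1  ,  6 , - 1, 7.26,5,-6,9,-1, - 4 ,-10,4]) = [ - 10, - 8, -6, - 4, - 1.75, - 1,-1, - 1 , - 1,1,4,4,5, 6,7.26, 9]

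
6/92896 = 3/46448 = 0.00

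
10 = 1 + 9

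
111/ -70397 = - 1 + 70286/70397= - 0.00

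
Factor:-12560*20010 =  - 2^5 * 3^1 *5^2*23^1*29^1*157^1 = - 251325600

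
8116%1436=936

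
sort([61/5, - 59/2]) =[ - 59/2, 61/5]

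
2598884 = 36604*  71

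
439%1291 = 439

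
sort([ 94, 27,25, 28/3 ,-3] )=[ - 3,28/3, 25 , 27, 94 ] 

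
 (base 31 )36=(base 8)143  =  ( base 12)83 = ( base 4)1203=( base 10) 99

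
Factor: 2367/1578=2^(-1) * 3^1=3/2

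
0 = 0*1869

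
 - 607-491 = - 1098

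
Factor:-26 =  - 2^1 * 13^1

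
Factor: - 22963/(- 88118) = 2^( - 1) * 22963^1*44059^ (-1)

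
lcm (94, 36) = 1692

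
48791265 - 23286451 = 25504814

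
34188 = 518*66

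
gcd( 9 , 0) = 9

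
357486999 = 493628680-136141681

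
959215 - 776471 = 182744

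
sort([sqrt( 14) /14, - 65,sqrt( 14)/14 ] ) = [ - 65,sqrt(14 ) /14, sqrt (14 ) /14 ]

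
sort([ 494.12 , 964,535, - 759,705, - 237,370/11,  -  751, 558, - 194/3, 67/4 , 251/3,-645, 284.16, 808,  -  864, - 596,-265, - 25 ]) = [-864,-759, - 751,  -  645,  -  596 ,-265 , - 237, - 194/3, -25,67/4,370/11,251/3,284.16, 494.12 , 535,558 , 705,808 , 964]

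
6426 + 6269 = 12695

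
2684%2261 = 423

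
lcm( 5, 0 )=0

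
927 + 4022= 4949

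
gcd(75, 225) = 75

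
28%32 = 28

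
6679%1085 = 169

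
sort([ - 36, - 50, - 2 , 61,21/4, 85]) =[- 50, - 36, - 2,21/4,61,85]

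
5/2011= 5/2011 = 0.00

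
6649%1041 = 403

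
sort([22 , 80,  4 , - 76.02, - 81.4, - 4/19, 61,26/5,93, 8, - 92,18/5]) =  [  -  92,-81.4,  -  76.02,- 4/19,18/5,4,26/5 , 8,22,61,80,93]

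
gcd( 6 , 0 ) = 6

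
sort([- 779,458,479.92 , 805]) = [ - 779, 458, 479.92, 805 ]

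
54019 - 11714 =42305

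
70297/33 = 2130+7/33 = 2130.21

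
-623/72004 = -623/72004  =  - 0.01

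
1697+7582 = 9279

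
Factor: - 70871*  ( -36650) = 2^1*5^2*131^1 * 541^1*733^1=2597422150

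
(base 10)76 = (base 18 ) 44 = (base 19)40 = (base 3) 2211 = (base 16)4c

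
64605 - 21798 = 42807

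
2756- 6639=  - 3883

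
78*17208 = 1342224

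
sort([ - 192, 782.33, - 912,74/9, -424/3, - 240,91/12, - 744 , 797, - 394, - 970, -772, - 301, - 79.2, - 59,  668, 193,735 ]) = [ - 970, - 912, - 772 , - 744,-394, - 301, - 240, - 192,-424/3,  -  79.2,- 59,91/12, 74/9,193,668,735,  782.33,797 ]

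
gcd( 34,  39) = 1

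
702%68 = 22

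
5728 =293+5435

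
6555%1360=1115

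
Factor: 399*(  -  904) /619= - 360696/619 = - 2^3*3^1*7^1*19^1*113^1 * 619^( - 1 )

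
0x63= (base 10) 99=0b1100011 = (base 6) 243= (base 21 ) 4F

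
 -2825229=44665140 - 47490369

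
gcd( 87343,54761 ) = 1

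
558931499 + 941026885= 1499958384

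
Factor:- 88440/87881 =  - 2^3 * 3^1* 5^1*11^1*67^1*87881^( - 1 ) 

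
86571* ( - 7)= -605997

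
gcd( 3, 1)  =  1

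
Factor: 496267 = 257^1*1931^1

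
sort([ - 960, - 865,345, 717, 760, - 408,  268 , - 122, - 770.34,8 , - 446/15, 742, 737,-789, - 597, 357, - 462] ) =[ - 960,-865, - 789, - 770.34,-597,-462 ,  -  408,  -  122 , - 446/15, 8, 268, 345, 357, 717,  737,742,760 ]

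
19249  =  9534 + 9715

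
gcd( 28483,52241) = 7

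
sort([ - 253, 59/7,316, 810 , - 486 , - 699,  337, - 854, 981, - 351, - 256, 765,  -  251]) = [- 854 , - 699 ,- 486, - 351 , - 256, - 253, -251,59/7 , 316, 337, 765 , 810,981]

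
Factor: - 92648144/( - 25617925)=2^4*5^( - 2 )*43^1*311^1*433^1 * 491^(-1)*2087^( - 1 ) 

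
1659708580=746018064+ 913690516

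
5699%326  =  157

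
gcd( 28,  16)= 4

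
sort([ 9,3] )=[ 3,9 ] 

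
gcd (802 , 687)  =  1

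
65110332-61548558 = 3561774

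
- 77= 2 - 79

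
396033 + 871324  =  1267357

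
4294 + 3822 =8116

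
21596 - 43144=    - 21548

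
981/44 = 22+13/44 = 22.30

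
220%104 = 12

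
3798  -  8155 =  - 4357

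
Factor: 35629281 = 3^3*89^1*14827^1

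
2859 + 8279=11138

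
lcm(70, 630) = 630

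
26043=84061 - 58018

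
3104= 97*32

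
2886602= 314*9193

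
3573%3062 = 511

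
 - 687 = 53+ - 740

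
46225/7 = 46225/7 = 6603.57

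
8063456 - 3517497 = 4545959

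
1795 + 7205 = 9000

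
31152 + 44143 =75295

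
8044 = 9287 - 1243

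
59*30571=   1803689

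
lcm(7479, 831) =7479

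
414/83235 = 138/27745 = 0.00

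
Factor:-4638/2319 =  - 2^1 = - 2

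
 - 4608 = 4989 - 9597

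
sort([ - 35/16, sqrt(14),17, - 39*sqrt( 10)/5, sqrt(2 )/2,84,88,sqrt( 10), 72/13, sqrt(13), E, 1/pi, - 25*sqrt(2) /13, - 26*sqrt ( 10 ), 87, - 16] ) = [ - 26*sqrt(10), - 39*sqrt( 10) /5, - 16, - 25*sqrt( 2 )/13,-35/16,1/pi, sqrt( 2 )/2, E,sqrt(10 ), sqrt ( 13 ), sqrt( 14 ),72/13,17, 84,87 , 88] 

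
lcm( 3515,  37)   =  3515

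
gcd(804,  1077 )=3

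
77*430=33110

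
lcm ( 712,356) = 712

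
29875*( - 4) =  - 119500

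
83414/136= 613 + 23/68=613.34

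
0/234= 0 = 0.00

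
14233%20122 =14233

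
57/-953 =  -57/953  =  - 0.06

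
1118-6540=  - 5422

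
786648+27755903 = 28542551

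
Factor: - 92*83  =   - 7636=-2^2 * 23^1 * 83^1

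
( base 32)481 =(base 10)4353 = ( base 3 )12222020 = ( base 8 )10401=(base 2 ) 1000100000001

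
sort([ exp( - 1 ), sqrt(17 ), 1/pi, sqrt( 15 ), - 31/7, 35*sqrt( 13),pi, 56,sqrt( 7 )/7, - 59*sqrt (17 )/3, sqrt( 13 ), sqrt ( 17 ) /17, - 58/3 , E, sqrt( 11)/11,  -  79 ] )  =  [ - 59*sqrt( 17)/3, -79,-58/3, - 31/7, sqrt( 17 )/17, sqrt( 11 )/11, 1/pi  ,  exp( - 1 ), sqrt( 7 )/7,E, pi, sqrt( 13 ),sqrt(15),sqrt( 17), 56,  35* sqrt (13 ) ] 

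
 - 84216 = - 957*88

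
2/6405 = 2/6405=0.00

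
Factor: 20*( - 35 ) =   -  2^2*5^2* 7^1= - 700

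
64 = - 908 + 972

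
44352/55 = 806 + 2/5 = 806.40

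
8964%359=348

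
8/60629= 8/60629= 0.00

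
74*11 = 814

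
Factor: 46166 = 2^1 * 41^1 * 563^1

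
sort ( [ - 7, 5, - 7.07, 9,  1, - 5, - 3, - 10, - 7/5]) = [-10, - 7.07, - 7, - 5, - 3, - 7/5,1,  5, 9] 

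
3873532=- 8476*(- 457)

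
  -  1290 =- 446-844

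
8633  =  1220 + 7413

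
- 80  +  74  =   - 6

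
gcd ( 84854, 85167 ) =1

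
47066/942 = 49+454/471= 49.96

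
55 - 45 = 10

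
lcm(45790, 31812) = 3022140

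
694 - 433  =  261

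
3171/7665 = 151/365 = 0.41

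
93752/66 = 46876/33 =1420.48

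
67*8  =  536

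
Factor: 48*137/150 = 1096/25  =  2^3*5^ (-2)*137^1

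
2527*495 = 1250865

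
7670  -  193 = 7477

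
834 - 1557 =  - 723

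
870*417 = 362790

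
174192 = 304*573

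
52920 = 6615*8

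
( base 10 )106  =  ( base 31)3d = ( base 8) 152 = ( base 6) 254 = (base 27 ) 3p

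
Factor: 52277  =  61^1*857^1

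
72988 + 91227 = 164215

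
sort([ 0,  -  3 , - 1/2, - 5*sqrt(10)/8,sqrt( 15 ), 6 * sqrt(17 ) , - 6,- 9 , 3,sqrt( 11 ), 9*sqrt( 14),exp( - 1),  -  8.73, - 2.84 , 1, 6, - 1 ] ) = [ - 9, - 8.73, - 6, - 3 , - 2.84 ,-5*sqrt(10)/8 , - 1, -1/2,0,exp( - 1),1, 3, sqrt (11 ), sqrt( 15), 6,6*sqrt( 17 ),9*sqrt( 14)]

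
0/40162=0  =  0.00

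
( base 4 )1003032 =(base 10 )4302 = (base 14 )17D4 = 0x10ce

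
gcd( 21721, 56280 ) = 7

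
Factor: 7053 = 3^1*2351^1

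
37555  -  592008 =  - 554453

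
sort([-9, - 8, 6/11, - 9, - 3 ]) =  [ - 9, - 9 , - 8,-3,  6/11 ]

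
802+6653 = 7455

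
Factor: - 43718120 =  -2^3 * 5^1*743^1*1471^1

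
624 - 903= - 279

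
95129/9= 95129/9 = 10569.89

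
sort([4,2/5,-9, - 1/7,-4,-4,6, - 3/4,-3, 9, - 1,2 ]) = [-9, - 4, - 4,-3, - 1 , - 3/4, - 1/7,2/5,2,4, 6, 9] 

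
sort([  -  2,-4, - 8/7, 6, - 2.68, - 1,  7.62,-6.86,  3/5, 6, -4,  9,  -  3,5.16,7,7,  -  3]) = [  -  6.86, - 4,-4,  -  3, -3, - 2.68, - 2, -8/7 , - 1,3/5,5.16,6 , 6,  7,7,  7.62,9]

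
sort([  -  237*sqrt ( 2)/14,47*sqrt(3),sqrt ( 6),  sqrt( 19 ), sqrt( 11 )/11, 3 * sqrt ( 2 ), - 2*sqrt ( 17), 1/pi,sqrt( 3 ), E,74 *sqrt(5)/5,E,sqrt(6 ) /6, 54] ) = [ - 237*  sqrt( 2 )/14, - 2*sqrt( 17), sqrt ( 11)/11,1/pi,sqrt(6)/6 , sqrt (3), sqrt(6 ),E,  E, 3*sqrt ( 2),sqrt ( 19 ),74*sqrt( 5)/5, 54,47*sqrt(3)]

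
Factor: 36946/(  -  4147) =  - 2^1*7^2 * 11^ (-1 ) = - 98/11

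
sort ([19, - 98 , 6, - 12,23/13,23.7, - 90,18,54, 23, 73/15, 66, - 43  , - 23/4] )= [ - 98, - 90, - 43, - 12,-23/4,23/13 , 73/15,6,18,19,  23, 23.7,54, 66]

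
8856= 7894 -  - 962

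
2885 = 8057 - 5172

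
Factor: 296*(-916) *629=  - 170544544  =  - 2^5 * 17^1 * 37^2 * 229^1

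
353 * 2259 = 797427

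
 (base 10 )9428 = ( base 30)ae8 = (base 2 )10010011010100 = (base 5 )300203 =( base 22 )jac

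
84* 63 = 5292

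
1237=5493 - 4256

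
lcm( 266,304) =2128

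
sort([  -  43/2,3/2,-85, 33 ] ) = [  -  85,  -  43/2 , 3/2 , 33 ]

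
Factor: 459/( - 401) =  - 3^3*17^1 *401^(- 1 ) 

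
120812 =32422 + 88390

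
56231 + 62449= 118680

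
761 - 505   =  256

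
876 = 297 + 579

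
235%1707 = 235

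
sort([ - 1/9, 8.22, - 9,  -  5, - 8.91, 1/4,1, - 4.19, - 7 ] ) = [ - 9, - 8.91 ,-7, - 5, - 4.19  , - 1/9, 1/4, 1,8.22 ]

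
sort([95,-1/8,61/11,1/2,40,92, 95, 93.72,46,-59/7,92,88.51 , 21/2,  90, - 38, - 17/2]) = [  -  38,-17/2,-59/7,-1/8,1/2,61/11,21/2,40, 46, 88.51,  90,92,  92,93.72,95, 95]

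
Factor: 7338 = 2^1*3^1*1223^1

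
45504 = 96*474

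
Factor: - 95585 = -5^1*7^1 * 2731^1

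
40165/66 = 608 + 37/66 = 608.56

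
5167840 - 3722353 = 1445487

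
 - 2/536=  - 1/268 = - 0.00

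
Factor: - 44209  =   - 11^1*4019^1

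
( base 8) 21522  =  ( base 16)2352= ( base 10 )9042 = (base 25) EBH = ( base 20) 12C2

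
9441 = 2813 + 6628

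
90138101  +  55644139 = 145782240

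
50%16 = 2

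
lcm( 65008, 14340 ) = 975120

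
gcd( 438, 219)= 219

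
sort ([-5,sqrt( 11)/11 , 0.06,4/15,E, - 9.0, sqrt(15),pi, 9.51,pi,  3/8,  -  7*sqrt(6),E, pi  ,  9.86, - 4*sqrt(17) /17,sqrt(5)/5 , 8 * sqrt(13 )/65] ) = [ - 7*sqrt(6), - 9.0, - 5 , - 4*sqrt (17 )/17,  0.06, 4/15, sqrt( 11 )/11 , 3/8,8*sqrt(13 ) /65,sqrt(5 ) /5 , E,E,pi,pi,pi,sqrt(15) , 9.51,9.86 ]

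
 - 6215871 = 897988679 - 904204550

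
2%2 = 0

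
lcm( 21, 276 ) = 1932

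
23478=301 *78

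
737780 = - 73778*( - 10 ) 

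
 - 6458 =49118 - 55576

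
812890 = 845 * 962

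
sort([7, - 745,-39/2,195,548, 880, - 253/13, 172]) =[ - 745,-39/2, - 253/13, 7,172,195 , 548,880 ]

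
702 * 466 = 327132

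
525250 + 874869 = 1400119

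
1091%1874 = 1091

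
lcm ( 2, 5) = 10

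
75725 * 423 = 32031675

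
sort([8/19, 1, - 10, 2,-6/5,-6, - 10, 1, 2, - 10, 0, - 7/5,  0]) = [ - 10, - 10, - 10, - 6,  -  7/5 , - 6/5, 0,  0, 8/19, 1, 1, 2, 2 ] 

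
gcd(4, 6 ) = 2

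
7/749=1/107 = 0.01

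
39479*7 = 276353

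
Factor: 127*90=2^1*3^2*5^1*127^1 = 11430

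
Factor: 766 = 2^1*383^1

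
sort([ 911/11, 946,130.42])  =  [911/11 , 130.42, 946 ]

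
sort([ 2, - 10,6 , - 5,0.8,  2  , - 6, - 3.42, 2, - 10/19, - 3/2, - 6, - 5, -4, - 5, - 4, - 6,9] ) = [ - 10, - 6,- 6, - 6,- 5,-5, - 5,  -  4,-4, - 3.42,-3/2, - 10/19, 0.8, 2,2, 2, 6, 9]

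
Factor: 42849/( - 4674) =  - 14283/1558 = - 2^( - 1 )*3^3 * 19^( - 1) * 23^2* 41^( - 1)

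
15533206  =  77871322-62338116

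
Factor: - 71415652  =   - 2^2*7^1*11^2*107^1*197^1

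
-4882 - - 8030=3148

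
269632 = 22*12256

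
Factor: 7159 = 7159^1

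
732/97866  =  122/16311 = 0.01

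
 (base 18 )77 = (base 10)133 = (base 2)10000101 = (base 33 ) 41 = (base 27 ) 4p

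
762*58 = 44196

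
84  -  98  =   - 14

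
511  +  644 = 1155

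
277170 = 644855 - 367685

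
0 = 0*45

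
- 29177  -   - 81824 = 52647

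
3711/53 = 3711/53= 70.02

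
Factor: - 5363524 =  - 2^2* 331^1*4051^1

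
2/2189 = 2/2189 = 0.00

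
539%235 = 69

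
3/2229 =1/743 = 0.00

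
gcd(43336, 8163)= 1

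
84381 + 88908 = 173289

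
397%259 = 138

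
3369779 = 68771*49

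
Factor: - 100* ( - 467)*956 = 44645200 =2^4 * 5^2 * 239^1*467^1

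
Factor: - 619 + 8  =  - 611 =-13^1 * 47^1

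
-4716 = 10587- 15303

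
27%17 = 10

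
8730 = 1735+6995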